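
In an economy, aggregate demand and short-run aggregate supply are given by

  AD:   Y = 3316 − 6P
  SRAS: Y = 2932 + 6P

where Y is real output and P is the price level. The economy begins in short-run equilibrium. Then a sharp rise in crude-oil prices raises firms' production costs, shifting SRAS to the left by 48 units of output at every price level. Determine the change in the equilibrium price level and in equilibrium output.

This is a negative supply shock: SRAS shifts left.
New SRAS: Y = 2884 + 6P.
Set AD = SRAS: 3316 − 6P = 2884 + 6P, so 432 = 12P and P = 36.
Y = 3316 − 6·36 = 3100.
Initially P = 32, Y = 3124, so ΔP = +4 and ΔY = -24.

ΔP = +4, ΔY = -24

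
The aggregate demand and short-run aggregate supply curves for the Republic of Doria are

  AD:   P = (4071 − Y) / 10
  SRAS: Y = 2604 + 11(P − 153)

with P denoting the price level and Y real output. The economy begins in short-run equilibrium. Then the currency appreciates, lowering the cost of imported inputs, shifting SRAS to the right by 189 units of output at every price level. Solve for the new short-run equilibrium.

This is a positive supply shock: SRAS shifts right.
New SRAS: Y = 1110 + 11P.
Set AD = SRAS: 4071 − 10P = 1110 + 11P, so 2961 = 21P and P = 141.
Y = 4071 − 10·141 = 2661.

P = 141, Y = 2661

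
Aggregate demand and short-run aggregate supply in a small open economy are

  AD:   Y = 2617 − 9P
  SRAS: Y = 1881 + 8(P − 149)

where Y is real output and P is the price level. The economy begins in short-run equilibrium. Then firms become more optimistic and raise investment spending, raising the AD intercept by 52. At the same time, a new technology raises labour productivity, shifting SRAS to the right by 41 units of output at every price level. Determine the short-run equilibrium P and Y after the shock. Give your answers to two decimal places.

P = 114.06, Y = 1642.47

After both shocks: AD is Y = 2669 − 9P and SRAS is Y = 730 + 8P.
Setting them equal: 1939 = 17P, so P = 114.06.
Substituting into AD, Y = 1642.47.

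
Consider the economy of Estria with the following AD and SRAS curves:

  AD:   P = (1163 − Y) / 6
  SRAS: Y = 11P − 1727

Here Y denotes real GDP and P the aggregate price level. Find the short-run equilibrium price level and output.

Rearrange AD to Y = 1163 − 6P.
Set AD = SRAS: 1163 − 6P = 11P − 1727, so 2890 = 17P and P = 170.
Then Y = 1163 − 6·170 = 143.

P = 170, Y = 143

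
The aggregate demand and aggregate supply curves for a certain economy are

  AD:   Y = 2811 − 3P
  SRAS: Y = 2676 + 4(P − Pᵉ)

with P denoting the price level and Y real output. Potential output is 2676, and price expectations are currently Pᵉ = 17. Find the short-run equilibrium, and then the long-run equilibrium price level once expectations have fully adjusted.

Short run: P = 29, Y = 2724. Long run: P = 45.

Short run: with Pᵉ = 17, SRAS is Y = 2608 + 4P. Setting AD = SRAS gives 203 = 7P, so P = 29 and Y = 2811 − 3·29 = 2724.
Output 2724 is above potential 2676, so over time expected prices rise and SRAS shifts left until Y returns to 2676.
Long run: Y = 2676 on the AD curve gives 2676 = 2811 − 3P, so P = 45.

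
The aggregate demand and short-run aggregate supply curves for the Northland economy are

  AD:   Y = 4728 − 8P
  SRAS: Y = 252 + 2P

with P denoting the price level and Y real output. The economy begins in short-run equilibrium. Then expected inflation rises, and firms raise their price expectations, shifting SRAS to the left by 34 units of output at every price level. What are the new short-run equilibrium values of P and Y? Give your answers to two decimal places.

P = 451.00, Y = 1120.00

This is a negative supply shock: SRAS shifts left.
New SRAS: Y = 218 + 2P.
Set AD = SRAS: 4728 − 8P = 218 + 2P, so 4510 = 10P and P = 451.00.
Substituting into AD, Y = 1120.00.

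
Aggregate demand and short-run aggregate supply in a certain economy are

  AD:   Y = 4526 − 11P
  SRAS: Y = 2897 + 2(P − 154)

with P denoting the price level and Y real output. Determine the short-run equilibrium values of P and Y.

Write SRAS as Y = 2897 + 2P − 308 = 2589 + 2P.
Set AD = SRAS: 4526 − 11P = 2589 + 2P, so 1937 = 13P and P = 149.
Then Y = 4526 − 11·149 = 2887.

P = 149, Y = 2887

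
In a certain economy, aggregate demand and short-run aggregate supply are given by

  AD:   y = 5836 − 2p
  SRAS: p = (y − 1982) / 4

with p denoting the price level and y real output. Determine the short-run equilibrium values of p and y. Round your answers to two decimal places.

Rearrange SRAS to y = 1982 + 4p.
Set AD = SRAS: 5836 − 2p = 1982 + 4p, so 3854 = 6p and p = 642.33.
Substituting into AD, y = 5836 − 2p = 4551.33.

p = 642.33, y = 4551.33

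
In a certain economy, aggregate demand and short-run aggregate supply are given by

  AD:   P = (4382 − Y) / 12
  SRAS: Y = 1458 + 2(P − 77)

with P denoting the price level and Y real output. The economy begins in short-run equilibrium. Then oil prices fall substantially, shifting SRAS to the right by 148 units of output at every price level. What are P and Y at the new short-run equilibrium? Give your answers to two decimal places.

This is a positive supply shock: SRAS shifts right.
New SRAS: Y = 1452 + 2P.
Set AD = SRAS: 4382 − 12P = 1452 + 2P, so 2930 = 14P and P = 209.29.
Substituting into AD, Y = 1870.57.

P = 209.29, Y = 1870.57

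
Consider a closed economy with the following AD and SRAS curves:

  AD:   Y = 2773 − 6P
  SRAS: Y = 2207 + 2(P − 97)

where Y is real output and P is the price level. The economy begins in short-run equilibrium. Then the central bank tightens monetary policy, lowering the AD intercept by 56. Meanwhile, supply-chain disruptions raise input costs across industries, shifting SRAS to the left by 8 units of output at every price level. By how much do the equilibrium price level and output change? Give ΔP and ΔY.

After both shocks: AD is Y = 2717 − 6P and SRAS is Y = 2005 + 2P.
Setting them equal: 712 = 8P, so P = 89.
Y = 2717 − 6·89 = 2183.
Initially P = 95, Y = 2203, so ΔP = -6 and ΔY = -20.

ΔP = -6, ΔY = -20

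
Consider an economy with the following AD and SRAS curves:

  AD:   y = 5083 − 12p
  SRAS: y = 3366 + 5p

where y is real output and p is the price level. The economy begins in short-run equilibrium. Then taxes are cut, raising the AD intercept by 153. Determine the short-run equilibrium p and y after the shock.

This is a positive demand shock: AD shifts right.
New AD: y = 5236 − 12p.
Set AD = SRAS: 5236 − 12p = 3366 + 5p, so 1870 = 17p and p = 110.
y = 5236 − 12·110 = 3916.

p = 110, y = 3916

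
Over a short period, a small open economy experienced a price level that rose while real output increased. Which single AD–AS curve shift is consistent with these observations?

AD shifted right

P rose and Y rose. An AD shift moves P and Y in the same direction; an SRAS shift moves them in opposite directions.
Here P and Y moved in the same direction, so the AD curve shifted.
Since Y rose, AD shifted right.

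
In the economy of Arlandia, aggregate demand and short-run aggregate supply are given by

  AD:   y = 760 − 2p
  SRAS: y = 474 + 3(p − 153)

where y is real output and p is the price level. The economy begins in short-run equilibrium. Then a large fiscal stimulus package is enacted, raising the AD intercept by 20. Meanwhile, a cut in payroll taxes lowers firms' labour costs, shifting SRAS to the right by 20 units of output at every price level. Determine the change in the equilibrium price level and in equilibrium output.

Δp = +0, Δy = +20

After both shocks: AD is y = 780 − 2p and SRAS is y = 35 + 3p.
Setting them equal: 745 = 5p, so p = 149.
y = 780 − 2·149 = 482.
Initially p = 149, y = 462, so Δp = +0 and Δy = +20.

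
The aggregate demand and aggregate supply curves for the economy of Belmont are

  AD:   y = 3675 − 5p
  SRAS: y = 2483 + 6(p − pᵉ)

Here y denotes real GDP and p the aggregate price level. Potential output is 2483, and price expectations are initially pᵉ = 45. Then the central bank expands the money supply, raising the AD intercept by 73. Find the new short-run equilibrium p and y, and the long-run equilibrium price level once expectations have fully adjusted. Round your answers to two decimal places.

Short run: p = 139.55, y = 3050.27. Long run: p = 253.00.

AD shifts right: new AD is y = 3748 − 5p. With pᵉ = 45, SRAS is y = 2213 + 6p.
Short run: 3748 − 5p = 2213 + 6p gives 1535 = 11p, so p = 139.55 and y = 3748 − 5p = 3050.27.
y = 3050.27 is above potential 2483; expectations adjust and SRAS shifts left until y = 2483.
Long run: on the new AD curve, 2483 = 3748 − 5p gives p = 253.00.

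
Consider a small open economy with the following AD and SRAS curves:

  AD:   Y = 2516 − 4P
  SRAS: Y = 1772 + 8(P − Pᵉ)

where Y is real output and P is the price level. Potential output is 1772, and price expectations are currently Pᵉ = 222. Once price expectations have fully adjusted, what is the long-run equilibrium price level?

Short run: with Pᵉ = 222, SRAS is Y = 8P − 4. Setting AD = SRAS gives 2520 = 12P, so P = 210 and Y = 2516 − 4·210 = 1676.
Output 1676 is below potential 1772, so over time expected prices fall and SRAS shifts right until Y returns to 1772.
Long run: Y = 1772 on the AD curve gives 1772 = 2516 − 4P, so P = 186.

Long-run P = 186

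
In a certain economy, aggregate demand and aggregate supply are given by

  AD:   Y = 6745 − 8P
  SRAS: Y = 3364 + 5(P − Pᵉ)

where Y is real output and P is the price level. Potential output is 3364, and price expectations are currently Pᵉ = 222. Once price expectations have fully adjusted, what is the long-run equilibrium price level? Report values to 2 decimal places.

Short run: with Pᵉ = 222, SRAS is Y = 2254 + 5P. Setting AD = SRAS gives 4491 = 13P, so P = 345.46 and Y = 6745 − 8P = 3981.31.
Output 3981.31 is above potential 3364, so over time expected prices rise and SRAS shifts left until Y returns to 3364.
Long run: Y = 3364 on the AD curve gives 3364 = 6745 − 8P, so P = 422.63.

Long-run P = 422.63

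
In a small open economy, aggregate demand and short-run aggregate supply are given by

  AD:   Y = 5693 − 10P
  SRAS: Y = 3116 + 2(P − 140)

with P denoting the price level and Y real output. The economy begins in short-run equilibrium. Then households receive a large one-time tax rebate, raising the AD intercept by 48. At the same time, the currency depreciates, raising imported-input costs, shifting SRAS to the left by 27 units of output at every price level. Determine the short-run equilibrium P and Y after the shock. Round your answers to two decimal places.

P = 244.33, Y = 3297.67

After both shocks: AD is Y = 5741 − 10P and SRAS is Y = 2809 + 2P.
Setting them equal: 2932 = 12P, so P = 244.33.
Substituting into AD, Y = 3297.67.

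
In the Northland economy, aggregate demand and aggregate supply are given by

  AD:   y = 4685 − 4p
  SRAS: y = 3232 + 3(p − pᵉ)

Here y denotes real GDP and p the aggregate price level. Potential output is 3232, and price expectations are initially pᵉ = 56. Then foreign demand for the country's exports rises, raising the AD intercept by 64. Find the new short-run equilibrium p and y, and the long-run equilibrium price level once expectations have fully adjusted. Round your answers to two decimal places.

AD shifts right: new AD is y = 4749 − 4p. With pᵉ = 56, SRAS is y = 3064 + 3p.
Short run: 4749 − 4p = 3064 + 3p gives 1685 = 7p, so p = 240.71 and y = 4749 − 4p = 3786.14.
y = 3786.14 is above potential 3232; expectations adjust and SRAS shifts left until y = 3232.
Long run: on the new AD curve, 3232 = 4749 − 4p gives p = 379.25.

Short run: p = 240.71, y = 3786.14. Long run: p = 379.25.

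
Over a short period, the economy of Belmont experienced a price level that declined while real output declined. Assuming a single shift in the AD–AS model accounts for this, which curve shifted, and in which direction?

AD shifted left

P fell and Y fell. An AD shift moves P and Y in the same direction; an SRAS shift moves them in opposite directions.
Here P and Y moved in the same direction, so the AD curve shifted.
Since Y fell, AD shifted left.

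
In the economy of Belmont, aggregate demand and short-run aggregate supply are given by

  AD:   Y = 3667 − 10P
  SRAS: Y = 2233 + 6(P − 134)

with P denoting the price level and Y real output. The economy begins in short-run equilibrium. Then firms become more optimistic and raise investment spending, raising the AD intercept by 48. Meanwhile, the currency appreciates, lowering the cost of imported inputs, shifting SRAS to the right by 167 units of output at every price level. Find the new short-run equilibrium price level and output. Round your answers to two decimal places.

P = 132.44, Y = 2390.63

After both shocks: AD is Y = 3715 − 10P and SRAS is Y = 1596 + 6P.
Setting them equal: 2119 = 16P, so P = 132.44.
Substituting into AD, Y = 2390.63.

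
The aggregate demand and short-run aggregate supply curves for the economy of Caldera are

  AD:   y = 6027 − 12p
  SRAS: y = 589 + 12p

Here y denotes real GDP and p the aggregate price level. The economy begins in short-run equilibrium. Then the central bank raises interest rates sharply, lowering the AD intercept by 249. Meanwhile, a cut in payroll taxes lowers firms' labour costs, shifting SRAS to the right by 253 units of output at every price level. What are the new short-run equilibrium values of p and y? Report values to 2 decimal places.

After both shocks: AD is y = 5778 − 12p and SRAS is y = 842 + 12p.
Setting them equal: 4936 = 24p, so p = 205.67.
Substituting into AD, y = 3310.00.

p = 205.67, y = 3310.00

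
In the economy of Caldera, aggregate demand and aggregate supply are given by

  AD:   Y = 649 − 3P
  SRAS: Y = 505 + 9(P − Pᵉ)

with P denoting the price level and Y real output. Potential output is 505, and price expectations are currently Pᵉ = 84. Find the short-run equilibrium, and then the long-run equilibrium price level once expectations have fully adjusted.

Short run: P = 75, Y = 424. Long run: P = 48.

Short run: with Pᵉ = 84, SRAS is Y = 9P − 251. Setting AD = SRAS gives 900 = 12P, so P = 75 and Y = 649 − 3·75 = 424.
Output 424 is below potential 505, so over time expected prices fall and SRAS shifts right until Y returns to 505.
Long run: Y = 505 on the AD curve gives 505 = 649 − 3P, so P = 48.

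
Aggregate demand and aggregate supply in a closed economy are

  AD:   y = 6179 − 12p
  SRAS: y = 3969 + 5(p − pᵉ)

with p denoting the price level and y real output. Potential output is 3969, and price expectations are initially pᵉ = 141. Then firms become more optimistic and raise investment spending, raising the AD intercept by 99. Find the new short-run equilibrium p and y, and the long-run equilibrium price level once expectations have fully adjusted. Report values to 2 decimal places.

Short run: p = 177.29, y = 4150.47. Long run: p = 192.42.

AD shifts right: new AD is y = 6278 − 12p. With pᵉ = 141, SRAS is y = 3264 + 5p.
Short run: 6278 − 12p = 3264 + 5p gives 3014 = 17p, so p = 177.29 and y = 6278 − 12p = 4150.47.
y = 4150.47 is above potential 3969; expectations adjust and SRAS shifts left until y = 3969.
Long run: on the new AD curve, 3969 = 6278 − 12p gives p = 192.42.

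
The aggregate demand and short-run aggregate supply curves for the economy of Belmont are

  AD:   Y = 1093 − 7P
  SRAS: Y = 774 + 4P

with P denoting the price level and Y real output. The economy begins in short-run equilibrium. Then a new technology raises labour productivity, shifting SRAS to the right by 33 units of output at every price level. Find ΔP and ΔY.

ΔP = -3, ΔY = +21

This is a positive supply shock: SRAS shifts right.
New SRAS: Y = 807 + 4P.
Set AD = SRAS: 1093 − 7P = 807 + 4P, so 286 = 11P and P = 26.
Y = 1093 − 7·26 = 911.
Initially P = 29, Y = 890, so ΔP = -3 and ΔY = +21.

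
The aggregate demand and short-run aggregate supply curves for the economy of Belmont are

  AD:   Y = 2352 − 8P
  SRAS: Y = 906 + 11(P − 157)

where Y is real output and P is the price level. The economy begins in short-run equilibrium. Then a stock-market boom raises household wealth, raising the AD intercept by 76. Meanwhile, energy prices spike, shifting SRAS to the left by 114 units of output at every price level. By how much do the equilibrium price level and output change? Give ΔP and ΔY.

ΔP = +10, ΔY = -4

After both shocks: AD is Y = 2428 − 8P and SRAS is Y = 11P − 935.
Setting them equal: 3363 = 19P, so P = 177.
Y = 2428 − 8·177 = 1012.
Initially P = 167, Y = 1016, so ΔP = +10 and ΔY = -4.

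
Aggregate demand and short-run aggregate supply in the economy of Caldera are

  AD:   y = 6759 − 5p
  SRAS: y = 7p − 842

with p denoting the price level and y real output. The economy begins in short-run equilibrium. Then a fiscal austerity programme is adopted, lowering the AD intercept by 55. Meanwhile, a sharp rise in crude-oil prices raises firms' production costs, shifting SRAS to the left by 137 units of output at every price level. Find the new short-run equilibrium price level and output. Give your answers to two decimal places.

p = 640.25, y = 3502.75

After both shocks: AD is y = 6704 − 5p and SRAS is y = 7p − 979.
Setting them equal: 7683 = 12p, so p = 640.25.
Substituting into AD, y = 3502.75.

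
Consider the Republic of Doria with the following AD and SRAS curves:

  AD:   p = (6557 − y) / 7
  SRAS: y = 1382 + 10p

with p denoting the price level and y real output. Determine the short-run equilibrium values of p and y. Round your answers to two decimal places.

p = 304.41, y = 4426.12

Rearrange AD to y = 6557 − 7p.
Set AD = SRAS: 6557 − 7p = 1382 + 10p, so 5175 = 17p and p = 304.41.
Substituting into AD, y = 6557 − 7p = 4426.12.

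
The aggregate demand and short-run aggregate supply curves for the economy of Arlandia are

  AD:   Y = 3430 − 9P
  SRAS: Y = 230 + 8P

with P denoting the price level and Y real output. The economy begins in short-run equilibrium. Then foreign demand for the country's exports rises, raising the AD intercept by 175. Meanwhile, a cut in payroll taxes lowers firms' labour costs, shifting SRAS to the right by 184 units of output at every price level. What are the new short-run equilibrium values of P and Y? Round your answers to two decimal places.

After both shocks: AD is Y = 3605 − 9P and SRAS is Y = 414 + 8P.
Setting them equal: 3191 = 17P, so P = 187.71.
Substituting into AD, Y = 1915.65.

P = 187.71, Y = 1915.65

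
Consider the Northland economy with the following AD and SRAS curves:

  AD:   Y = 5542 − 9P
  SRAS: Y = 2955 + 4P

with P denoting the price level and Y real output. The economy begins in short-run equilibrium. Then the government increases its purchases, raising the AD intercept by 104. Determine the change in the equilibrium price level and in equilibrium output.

This is a positive demand shock: AD shifts right.
New AD: Y = 5646 − 9P.
Set AD = SRAS: 5646 − 9P = 2955 + 4P, so 2691 = 13P and P = 207.
Y = 5646 − 9·207 = 3783.
Initially P = 199, Y = 3751, so ΔP = +8 and ΔY = +32.

ΔP = +8, ΔY = +32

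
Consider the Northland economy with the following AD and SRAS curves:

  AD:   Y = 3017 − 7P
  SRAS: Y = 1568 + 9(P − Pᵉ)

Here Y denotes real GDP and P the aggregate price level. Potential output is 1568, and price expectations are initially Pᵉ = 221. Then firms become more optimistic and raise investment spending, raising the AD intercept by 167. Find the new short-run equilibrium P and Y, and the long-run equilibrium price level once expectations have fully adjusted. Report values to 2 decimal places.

Short run: P = 225.31, Y = 1606.81. Long run: P = 230.86.

AD shifts right: new AD is Y = 3184 − 7P. With Pᵉ = 221, SRAS is Y = 9P − 421.
Short run: 3184 − 7P = 9P − 421 gives 3605 = 16P, so P = 225.31 and Y = 3184 − 7P = 1606.81.
Y = 1606.81 is above potential 1568; expectations adjust and SRAS shifts left until Y = 1568.
Long run: on the new AD curve, 1568 = 3184 − 7P gives P = 230.86.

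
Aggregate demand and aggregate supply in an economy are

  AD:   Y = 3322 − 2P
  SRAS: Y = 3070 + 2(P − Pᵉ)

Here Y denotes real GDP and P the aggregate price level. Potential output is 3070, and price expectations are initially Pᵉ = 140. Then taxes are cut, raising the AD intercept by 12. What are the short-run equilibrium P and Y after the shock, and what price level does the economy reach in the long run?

AD shifts right: new AD is Y = 3334 − 2P. With Pᵉ = 140, SRAS is Y = 2790 + 2P.
Short run: 3334 − 2P = 2790 + 2P gives 544 = 4P, so P = 136 and Y = 3334 − 2·136 = 3062.
Y = 3062 is below potential 3070; expectations adjust and SRAS shifts right until Y = 3070.
Long run: on the new AD curve, 3070 = 3334 − 2P gives P = 132.

Short run: P = 136, Y = 3062. Long run: P = 132.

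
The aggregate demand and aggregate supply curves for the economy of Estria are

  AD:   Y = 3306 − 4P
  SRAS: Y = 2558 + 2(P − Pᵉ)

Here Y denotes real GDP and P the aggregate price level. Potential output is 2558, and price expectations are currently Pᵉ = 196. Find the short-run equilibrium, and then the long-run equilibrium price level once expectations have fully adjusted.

Short run: with Pᵉ = 196, SRAS is Y = 2166 + 2P. Setting AD = SRAS gives 1140 = 6P, so P = 190 and Y = 3306 − 4·190 = 2546.
Output 2546 is below potential 2558, so over time expected prices fall and SRAS shifts right until Y returns to 2558.
Long run: Y = 2558 on the AD curve gives 2558 = 3306 − 4P, so P = 187.

Short run: P = 190, Y = 2546. Long run: P = 187.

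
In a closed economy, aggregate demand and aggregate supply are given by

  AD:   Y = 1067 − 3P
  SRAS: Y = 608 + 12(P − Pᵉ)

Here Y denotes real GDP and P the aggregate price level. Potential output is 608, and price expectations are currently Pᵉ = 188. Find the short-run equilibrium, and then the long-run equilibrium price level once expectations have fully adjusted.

Short run: P = 181, Y = 524. Long run: P = 153.

Short run: with Pᵉ = 188, SRAS is Y = 12P − 1648. Setting AD = SRAS gives 2715 = 15P, so P = 181 and Y = 1067 − 3·181 = 524.
Output 524 is below potential 608, so over time expected prices fall and SRAS shifts right until Y returns to 608.
Long run: Y = 608 on the AD curve gives 608 = 1067 − 3P, so P = 153.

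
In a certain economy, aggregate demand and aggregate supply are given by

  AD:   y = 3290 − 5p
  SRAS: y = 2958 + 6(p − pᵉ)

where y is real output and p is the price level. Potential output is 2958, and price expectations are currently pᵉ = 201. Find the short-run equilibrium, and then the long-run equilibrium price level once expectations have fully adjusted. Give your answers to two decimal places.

Short run: p = 139.82, y = 2590.91. Long run: p = 66.40.

Short run: with pᵉ = 201, SRAS is y = 1752 + 6p. Setting AD = SRAS gives 1538 = 11p, so p = 139.82 and y = 3290 − 5p = 2590.91.
Output 2590.91 is below potential 2958, so over time expected prices fall and SRAS shifts right until y returns to 2958.
Long run: y = 2958 on the AD curve gives 2958 = 3290 − 5p, so p = 66.40.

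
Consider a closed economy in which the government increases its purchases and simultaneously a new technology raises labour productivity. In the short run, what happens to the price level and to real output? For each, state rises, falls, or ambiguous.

The first event is a positive demand shock: AD shifts right, which by itself pushes P up and Y up.
The second is a favourable supply shock: SRAS shifts right, which by itself pushes P down and Y up.
The two shocks push P in opposite directions, so the effect on P is ambiguous. Both shocks push Y up, so Y rises.

Price level: ambiguous; output: rises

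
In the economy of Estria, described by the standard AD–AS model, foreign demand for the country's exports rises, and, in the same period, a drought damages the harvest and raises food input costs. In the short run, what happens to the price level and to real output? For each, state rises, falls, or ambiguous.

Price level: rises; output: ambiguous

The first event is a positive demand shock: AD shifts right, which by itself pushes P up and Y up.
The second is an adverse supply shock: SRAS shifts left, which by itself pushes P up and Y down.
Both shocks push P up, so P rises. The two shocks push Y in opposite directions, so the effect on Y is ambiguous.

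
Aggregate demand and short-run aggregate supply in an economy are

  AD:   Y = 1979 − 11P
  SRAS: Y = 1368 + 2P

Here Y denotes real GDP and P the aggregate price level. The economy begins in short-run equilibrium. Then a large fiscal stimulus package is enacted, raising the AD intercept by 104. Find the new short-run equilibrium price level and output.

P = 55, Y = 1478

This is a positive demand shock: AD shifts right.
New AD: Y = 2083 − 11P.
Set AD = SRAS: 2083 − 11P = 1368 + 2P, so 715 = 13P and P = 55.
Y = 2083 − 11·55 = 1478.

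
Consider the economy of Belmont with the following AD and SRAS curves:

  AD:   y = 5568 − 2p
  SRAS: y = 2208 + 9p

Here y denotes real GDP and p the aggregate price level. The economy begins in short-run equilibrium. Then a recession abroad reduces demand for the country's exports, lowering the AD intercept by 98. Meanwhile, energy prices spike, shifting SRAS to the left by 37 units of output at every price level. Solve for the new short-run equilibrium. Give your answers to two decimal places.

p = 299.91, y = 4870.18

After both shocks: AD is y = 5470 − 2p and SRAS is y = 2171 + 9p.
Setting them equal: 3299 = 11p, so p = 299.91.
Substituting into AD, y = 4870.18.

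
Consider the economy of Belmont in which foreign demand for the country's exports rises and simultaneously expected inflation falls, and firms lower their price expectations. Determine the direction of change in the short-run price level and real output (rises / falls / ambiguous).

The first event is a positive demand shock: AD shifts right, which by itself pushes P up and Y up.
The second is a favourable supply shock: SRAS shifts right, which by itself pushes P down and Y up.
The two shocks push P in opposite directions, so the effect on P is ambiguous. Both shocks push Y up, so Y rises.

Price level: ambiguous; output: rises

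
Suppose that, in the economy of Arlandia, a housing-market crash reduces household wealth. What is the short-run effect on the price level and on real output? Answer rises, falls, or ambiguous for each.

Price level: falls; output: falls

This is a negative demand shock: AD shifts left.
Moving along the upward-sloping SRAS curve, P falls and Y falls.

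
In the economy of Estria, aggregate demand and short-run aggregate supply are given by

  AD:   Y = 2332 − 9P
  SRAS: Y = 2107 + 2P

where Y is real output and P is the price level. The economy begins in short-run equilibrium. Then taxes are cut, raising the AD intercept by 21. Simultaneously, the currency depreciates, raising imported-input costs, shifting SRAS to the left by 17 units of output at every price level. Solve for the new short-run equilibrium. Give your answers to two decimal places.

P = 23.91, Y = 2137.82

After both shocks: AD is Y = 2353 − 9P and SRAS is Y = 2090 + 2P.
Setting them equal: 263 = 11P, so P = 23.91.
Substituting into AD, Y = 2137.82.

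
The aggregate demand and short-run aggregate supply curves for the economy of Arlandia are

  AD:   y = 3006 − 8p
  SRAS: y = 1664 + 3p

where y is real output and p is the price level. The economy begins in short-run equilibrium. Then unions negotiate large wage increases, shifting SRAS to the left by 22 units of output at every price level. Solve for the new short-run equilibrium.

This is a negative supply shock: SRAS shifts left.
New SRAS: y = 1642 + 3p.
Set AD = SRAS: 3006 − 8p = 1642 + 3p, so 1364 = 11p and p = 124.
y = 3006 − 8·124 = 2014.

p = 124, y = 2014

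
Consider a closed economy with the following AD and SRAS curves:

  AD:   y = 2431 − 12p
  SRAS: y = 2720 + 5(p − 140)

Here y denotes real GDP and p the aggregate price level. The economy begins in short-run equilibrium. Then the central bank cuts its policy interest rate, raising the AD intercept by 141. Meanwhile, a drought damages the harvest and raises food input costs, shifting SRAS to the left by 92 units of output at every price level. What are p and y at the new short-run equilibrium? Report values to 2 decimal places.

p = 37.88, y = 2117.41

After both shocks: AD is y = 2572 − 12p and SRAS is y = 1928 + 5p.
Setting them equal: 644 = 17p, so p = 37.88.
Substituting into AD, y = 2117.41.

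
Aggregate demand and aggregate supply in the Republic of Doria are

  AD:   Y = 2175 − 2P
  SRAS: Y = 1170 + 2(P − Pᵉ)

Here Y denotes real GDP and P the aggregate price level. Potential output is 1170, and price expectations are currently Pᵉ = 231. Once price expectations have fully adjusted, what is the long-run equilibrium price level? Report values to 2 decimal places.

Long-run P = 502.50

Short run: with Pᵉ = 231, SRAS is Y = 708 + 2P. Setting AD = SRAS gives 1467 = 4P, so P = 366.75 and Y = 2175 − 2P = 1441.50.
Output 1441.50 is above potential 1170, so over time expected prices rise and SRAS shifts left until Y returns to 1170.
Long run: Y = 1170 on the AD curve gives 1170 = 2175 − 2P, so P = 502.50.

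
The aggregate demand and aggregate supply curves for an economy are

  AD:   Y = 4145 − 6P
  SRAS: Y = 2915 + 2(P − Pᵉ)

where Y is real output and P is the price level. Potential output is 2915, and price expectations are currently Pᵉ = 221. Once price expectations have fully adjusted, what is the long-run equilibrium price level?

Long-run P = 205

Short run: with Pᵉ = 221, SRAS is Y = 2473 + 2P. Setting AD = SRAS gives 1672 = 8P, so P = 209 and Y = 4145 − 6·209 = 2891.
Output 2891 is below potential 2915, so over time expected prices fall and SRAS shifts right until Y returns to 2915.
Long run: Y = 2915 on the AD curve gives 2915 = 4145 − 6P, so P = 205.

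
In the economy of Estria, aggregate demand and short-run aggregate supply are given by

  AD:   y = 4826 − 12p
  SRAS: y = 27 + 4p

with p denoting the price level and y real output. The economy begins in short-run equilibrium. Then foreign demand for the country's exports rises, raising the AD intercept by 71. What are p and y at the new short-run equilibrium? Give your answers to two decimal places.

This is a positive demand shock: AD shifts right.
New AD: y = 4897 − 12p.
Set AD = SRAS: 4897 − 12p = 27 + 4p, so 4870 = 16p and p = 304.38.
Substituting into AD, y = 1244.50.

p = 304.38, y = 1244.50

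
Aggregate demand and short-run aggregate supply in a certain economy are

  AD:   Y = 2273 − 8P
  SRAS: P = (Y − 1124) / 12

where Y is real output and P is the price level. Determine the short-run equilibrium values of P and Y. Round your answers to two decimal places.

Rearrange SRAS to Y = 1124 + 12P.
Set AD = SRAS: 2273 − 8P = 1124 + 12P, so 1149 = 20P and P = 57.45.
Substituting into AD, Y = 2273 − 8P = 1813.40.

P = 57.45, Y = 1813.40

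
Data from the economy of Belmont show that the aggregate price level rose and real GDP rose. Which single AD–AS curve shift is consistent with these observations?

AD shifted right

P rose and Y rose. An AD shift moves P and Y in the same direction; an SRAS shift moves them in opposite directions.
Here P and Y moved in the same direction, so the AD curve shifted.
Since Y rose, AD shifted right.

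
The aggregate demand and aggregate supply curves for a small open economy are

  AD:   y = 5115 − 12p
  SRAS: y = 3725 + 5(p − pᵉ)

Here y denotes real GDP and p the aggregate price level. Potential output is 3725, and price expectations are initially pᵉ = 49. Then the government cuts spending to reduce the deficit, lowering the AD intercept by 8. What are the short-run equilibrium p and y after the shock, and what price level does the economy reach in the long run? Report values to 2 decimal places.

Short run: p = 95.71, y = 3958.53. Long run: p = 115.17.

AD shifts left: new AD is y = 5107 − 12p. With pᵉ = 49, SRAS is y = 3480 + 5p.
Short run: 5107 − 12p = 3480 + 5p gives 1627 = 17p, so p = 95.71 and y = 5107 − 12p = 3958.53.
y = 3958.53 is above potential 3725; expectations adjust and SRAS shifts left until y = 3725.
Long run: on the new AD curve, 3725 = 5107 − 12p gives p = 115.17.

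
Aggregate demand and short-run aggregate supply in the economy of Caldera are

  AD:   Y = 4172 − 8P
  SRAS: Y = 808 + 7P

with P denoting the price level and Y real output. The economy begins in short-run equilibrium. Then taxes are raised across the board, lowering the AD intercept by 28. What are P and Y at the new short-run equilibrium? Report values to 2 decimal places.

P = 222.40, Y = 2364.80

This is a negative demand shock: AD shifts left.
New AD: Y = 4144 − 8P.
Set AD = SRAS: 4144 − 8P = 808 + 7P, so 3336 = 15P and P = 222.40.
Substituting into AD, Y = 2364.80.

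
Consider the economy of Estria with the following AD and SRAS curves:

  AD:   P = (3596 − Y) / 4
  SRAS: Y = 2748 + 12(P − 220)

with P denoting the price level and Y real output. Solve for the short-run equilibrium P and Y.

Write SRAS as Y = 2748 + 12P − 2640 = 108 + 12P.
Rearrange AD to Y = 3596 − 4P.
Set AD = SRAS: 3596 − 4P = 108 + 12P, so 3488 = 16P and P = 218.
Then Y = 3596 − 4·218 = 2724.

P = 218, Y = 2724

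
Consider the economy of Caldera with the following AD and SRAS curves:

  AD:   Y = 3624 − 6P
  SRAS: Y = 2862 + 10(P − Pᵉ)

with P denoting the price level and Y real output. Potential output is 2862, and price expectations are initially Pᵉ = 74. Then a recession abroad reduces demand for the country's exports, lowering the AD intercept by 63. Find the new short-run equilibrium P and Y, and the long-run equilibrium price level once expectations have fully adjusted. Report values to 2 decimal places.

AD shifts left: new AD is Y = 3561 − 6P. With Pᵉ = 74, SRAS is Y = 2122 + 10P.
Short run: 3561 − 6P = 2122 + 10P gives 1439 = 16P, so P = 89.94 and Y = 3561 − 6P = 3021.38.
Y = 3021.38 is above potential 2862; expectations adjust and SRAS shifts left until Y = 2862.
Long run: on the new AD curve, 2862 = 3561 − 6P gives P = 116.50.

Short run: P = 89.94, Y = 3021.38. Long run: P = 116.50.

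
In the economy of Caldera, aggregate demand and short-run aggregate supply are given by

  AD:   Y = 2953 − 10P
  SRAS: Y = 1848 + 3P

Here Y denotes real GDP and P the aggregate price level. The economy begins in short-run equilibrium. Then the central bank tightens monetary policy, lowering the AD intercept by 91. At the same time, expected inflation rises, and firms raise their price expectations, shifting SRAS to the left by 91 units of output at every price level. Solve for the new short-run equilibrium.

P = 85, Y = 2012

After both shocks: AD is Y = 2862 − 10P and SRAS is Y = 1757 + 3P.
Setting them equal: 1105 = 13P, so P = 85.
Y = 2862 − 10·85 = 2012.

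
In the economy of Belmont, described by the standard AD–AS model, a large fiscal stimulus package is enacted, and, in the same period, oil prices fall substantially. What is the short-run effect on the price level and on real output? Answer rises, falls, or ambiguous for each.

Price level: ambiguous; output: rises

The first event is a positive demand shock: AD shifts right, which by itself pushes P up and Y up.
The second is a favourable supply shock: SRAS shifts right, which by itself pushes P down and Y up.
The two shocks push P in opposite directions, so the effect on P is ambiguous. Both shocks push Y up, so Y rises.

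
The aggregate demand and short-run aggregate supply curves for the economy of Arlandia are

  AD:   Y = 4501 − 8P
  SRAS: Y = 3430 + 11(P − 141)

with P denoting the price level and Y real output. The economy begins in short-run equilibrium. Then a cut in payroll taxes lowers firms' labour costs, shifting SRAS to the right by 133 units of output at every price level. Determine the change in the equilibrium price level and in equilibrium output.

This is a positive supply shock: SRAS shifts right.
New SRAS: Y = 2012 + 11P.
Set AD = SRAS: 4501 − 8P = 2012 + 11P, so 2489 = 19P and P = 131.
Y = 4501 − 8·131 = 3453.
Initially P = 138, Y = 3397, so ΔP = -7 and ΔY = +56.

ΔP = -7, ΔY = +56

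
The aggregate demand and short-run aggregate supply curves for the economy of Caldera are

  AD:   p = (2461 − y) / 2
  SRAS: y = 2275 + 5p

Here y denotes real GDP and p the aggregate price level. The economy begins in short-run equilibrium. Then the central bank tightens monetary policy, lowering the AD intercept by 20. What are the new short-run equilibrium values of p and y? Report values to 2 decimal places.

This is a negative demand shock: AD shifts left.
New AD: y = 2441 − 2p.
Set AD = SRAS: 2441 − 2p = 2275 + 5p, so 166 = 7p and p = 23.71.
Substituting into AD, y = 2393.57.

p = 23.71, y = 2393.57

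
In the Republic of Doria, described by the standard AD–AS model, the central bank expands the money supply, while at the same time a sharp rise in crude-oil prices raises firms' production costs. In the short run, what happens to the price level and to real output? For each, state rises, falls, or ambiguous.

Price level: rises; output: ambiguous

The first event is a positive demand shock: AD shifts right, which by itself pushes P up and Y up.
The second is an adverse supply shock: SRAS shifts left, which by itself pushes P up and Y down.
Both shocks push P up, so P rises. The two shocks push Y in opposite directions, so the effect on Y is ambiguous.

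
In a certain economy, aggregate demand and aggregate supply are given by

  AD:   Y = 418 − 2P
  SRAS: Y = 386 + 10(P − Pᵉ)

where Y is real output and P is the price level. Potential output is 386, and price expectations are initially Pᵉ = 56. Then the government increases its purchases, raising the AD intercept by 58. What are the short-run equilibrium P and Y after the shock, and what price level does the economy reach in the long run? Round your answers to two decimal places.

AD shifts right: new AD is Y = 476 − 2P. With Pᵉ = 56, SRAS is Y = 10P − 174.
Short run: 476 − 2P = 10P − 174 gives 650 = 12P, so P = 54.17 and Y = 476 − 2P = 367.67.
Y = 367.67 is below potential 386; expectations adjust and SRAS shifts right until Y = 386.
Long run: on the new AD curve, 386 = 476 − 2P gives P = 45.00.

Short run: P = 54.17, Y = 367.67. Long run: P = 45.00.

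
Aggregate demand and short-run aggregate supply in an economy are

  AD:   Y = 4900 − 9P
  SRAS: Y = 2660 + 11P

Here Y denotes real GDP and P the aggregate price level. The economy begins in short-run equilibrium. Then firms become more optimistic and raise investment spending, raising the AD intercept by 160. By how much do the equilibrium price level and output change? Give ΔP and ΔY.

ΔP = +8, ΔY = +88

This is a positive demand shock: AD shifts right.
New AD: Y = 5060 − 9P.
Set AD = SRAS: 5060 − 9P = 2660 + 11P, so 2400 = 20P and P = 120.
Y = 5060 − 9·120 = 3980.
Initially P = 112, Y = 3892, so ΔP = +8 and ΔY = +88.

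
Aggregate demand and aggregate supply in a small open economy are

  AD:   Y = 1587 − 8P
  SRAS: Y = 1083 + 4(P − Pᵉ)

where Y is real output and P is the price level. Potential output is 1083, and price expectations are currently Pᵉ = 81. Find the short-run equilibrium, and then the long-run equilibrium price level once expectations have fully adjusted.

Short run: P = 69, Y = 1035. Long run: P = 63.

Short run: with Pᵉ = 81, SRAS is Y = 759 + 4P. Setting AD = SRAS gives 828 = 12P, so P = 69 and Y = 1587 − 8·69 = 1035.
Output 1035 is below potential 1083, so over time expected prices fall and SRAS shifts right until Y returns to 1083.
Long run: Y = 1083 on the AD curve gives 1083 = 1587 − 8P, so P = 63.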